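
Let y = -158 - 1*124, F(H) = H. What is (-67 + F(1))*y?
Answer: 18612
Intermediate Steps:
y = -282 (y = -158 - 124 = -282)
(-67 + F(1))*y = (-67 + 1)*(-282) = -66*(-282) = 18612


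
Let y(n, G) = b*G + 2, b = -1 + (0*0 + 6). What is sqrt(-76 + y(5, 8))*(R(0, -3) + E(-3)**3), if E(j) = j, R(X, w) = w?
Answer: -30*I*sqrt(34) ≈ -174.93*I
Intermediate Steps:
b = 5 (b = -1 + (0 + 6) = -1 + 6 = 5)
y(n, G) = 2 + 5*G (y(n, G) = 5*G + 2 = 2 + 5*G)
sqrt(-76 + y(5, 8))*(R(0, -3) + E(-3)**3) = sqrt(-76 + (2 + 5*8))*(-3 + (-3)**3) = sqrt(-76 + (2 + 40))*(-3 - 27) = sqrt(-76 + 42)*(-30) = sqrt(-34)*(-30) = (I*sqrt(34))*(-30) = -30*I*sqrt(34)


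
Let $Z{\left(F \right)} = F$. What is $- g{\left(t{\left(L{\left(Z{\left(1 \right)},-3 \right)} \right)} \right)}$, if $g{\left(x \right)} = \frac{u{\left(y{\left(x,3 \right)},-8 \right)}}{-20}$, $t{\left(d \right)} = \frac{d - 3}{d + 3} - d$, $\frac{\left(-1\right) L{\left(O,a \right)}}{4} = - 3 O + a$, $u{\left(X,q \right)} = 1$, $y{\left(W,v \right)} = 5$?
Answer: $\frac{1}{20} \approx 0.05$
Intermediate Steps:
$L{\left(O,a \right)} = - 4 a + 12 O$ ($L{\left(O,a \right)} = - 4 \left(- 3 O + a\right) = - 4 \left(a - 3 O\right) = - 4 a + 12 O$)
$t{\left(d \right)} = - d + \frac{-3 + d}{3 + d}$ ($t{\left(d \right)} = \frac{-3 + d}{3 + d} - d = - d + \frac{-3 + d}{3 + d}$)
$g{\left(x \right)} = - \frac{1}{20}$ ($g{\left(x \right)} = 1 \frac{1}{-20} = 1 \left(- \frac{1}{20}\right) = - \frac{1}{20}$)
$- g{\left(t{\left(L{\left(Z{\left(1 \right)},-3 \right)} \right)} \right)} = \left(-1\right) \left(- \frac{1}{20}\right) = \frac{1}{20}$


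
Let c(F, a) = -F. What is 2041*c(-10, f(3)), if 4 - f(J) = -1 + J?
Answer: 20410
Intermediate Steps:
f(J) = 5 - J (f(J) = 4 - (-1 + J) = 4 + (1 - J) = 5 - J)
2041*c(-10, f(3)) = 2041*(-1*(-10)) = 2041*10 = 20410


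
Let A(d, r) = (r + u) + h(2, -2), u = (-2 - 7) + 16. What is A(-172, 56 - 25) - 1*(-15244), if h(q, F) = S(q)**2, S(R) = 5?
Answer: 15307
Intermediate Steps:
h(q, F) = 25 (h(q, F) = 5**2 = 25)
u = 7 (u = -9 + 16 = 7)
A(d, r) = 32 + r (A(d, r) = (r + 7) + 25 = (7 + r) + 25 = 32 + r)
A(-172, 56 - 25) - 1*(-15244) = (32 + (56 - 25)) - 1*(-15244) = (32 + 31) + 15244 = 63 + 15244 = 15307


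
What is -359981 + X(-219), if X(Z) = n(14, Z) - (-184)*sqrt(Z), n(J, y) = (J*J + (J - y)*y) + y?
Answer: -411031 + 184*I*sqrt(219) ≈ -4.1103e+5 + 2723.0*I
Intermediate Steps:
n(J, y) = y + J**2 + y*(J - y) (n(J, y) = (J**2 + y*(J - y)) + y = y + J**2 + y*(J - y))
X(Z) = 196 - Z**2 + 15*Z + 184*sqrt(Z) (X(Z) = (Z + 14**2 - Z**2 + 14*Z) - (-184)*sqrt(Z) = (Z + 196 - Z**2 + 14*Z) + 184*sqrt(Z) = (196 - Z**2 + 15*Z) + 184*sqrt(Z) = 196 - Z**2 + 15*Z + 184*sqrt(Z))
-359981 + X(-219) = -359981 + (196 - 1*(-219)**2 + 15*(-219) + 184*sqrt(-219)) = -359981 + (196 - 1*47961 - 3285 + 184*(I*sqrt(219))) = -359981 + (196 - 47961 - 3285 + 184*I*sqrt(219)) = -359981 + (-51050 + 184*I*sqrt(219)) = -411031 + 184*I*sqrt(219)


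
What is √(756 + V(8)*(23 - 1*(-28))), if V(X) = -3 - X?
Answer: √195 ≈ 13.964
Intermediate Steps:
√(756 + V(8)*(23 - 1*(-28))) = √(756 + (-3 - 1*8)*(23 - 1*(-28))) = √(756 + (-3 - 8)*(23 + 28)) = √(756 - 11*51) = √(756 - 561) = √195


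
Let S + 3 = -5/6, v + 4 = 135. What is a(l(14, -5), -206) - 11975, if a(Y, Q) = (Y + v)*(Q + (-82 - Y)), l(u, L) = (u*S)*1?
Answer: -270871/9 ≈ -30097.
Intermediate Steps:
v = 131 (v = -4 + 135 = 131)
S = -23/6 (S = -3 - 5/6 = -23/6 ≈ -3.8333)
l(u, L) = -23*u/6 (l(u, L) = (u*(-23/6))*1 = -23*u/6*1 = -23*u/6)
a(Y, Q) = (131 + Y)*(-82 + Q - Y) (a(Y, Q) = (Y + 131)*(Q + (-82 - Y)) = (131 + Y)*(-82 + Q - Y))
a(l(14, -5), -206) - 11975 = (-10742 - (-23/6*14)**2 - (-1633)*14/2 + 131*(-206) - (-2369)*14/3) - 11975 = (-10742 - (-161/3)**2 - 213*(-161/3) - 26986 - 206*(-161/3)) - 11975 = (-10742 - 1*25921/9 + 11431 - 26986 + 33166/3) - 11975 = (-10742 - 25921/9 + 11431 - 26986 + 33166/3) - 11975 = -163096/9 - 11975 = -270871/9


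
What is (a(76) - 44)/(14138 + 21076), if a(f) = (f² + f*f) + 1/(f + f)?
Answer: 1749217/5352528 ≈ 0.32680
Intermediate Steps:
a(f) = 1/(2*f) + 2*f² (a(f) = (f² + f²) + 1/(2*f) = 2*f² + 1/(2*f) = 1/(2*f) + 2*f²)
(a(76) - 44)/(14138 + 21076) = ((½)*(1 + 4*76³)/76 - 44)/(14138 + 21076) = ((½)*(1/76)*(1 + 4*438976) - 44)/35214 = ((½)*(1/76)*(1 + 1755904) - 44)*(1/35214) = ((½)*(1/76)*1755905 - 44)*(1/35214) = (1755905/152 - 44)*(1/35214) = (1749217/152)*(1/35214) = 1749217/5352528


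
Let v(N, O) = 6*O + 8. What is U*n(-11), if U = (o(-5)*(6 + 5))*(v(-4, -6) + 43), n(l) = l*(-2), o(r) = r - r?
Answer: 0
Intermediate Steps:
o(r) = 0
v(N, O) = 8 + 6*O
n(l) = -2*l
U = 0 (U = (0*(6 + 5))*((8 + 6*(-6)) + 43) = (0*11)*((8 - 36) + 43) = 0*(-28 + 43) = 0*15 = 0)
U*n(-11) = 0*(-2*(-11)) = 0*22 = 0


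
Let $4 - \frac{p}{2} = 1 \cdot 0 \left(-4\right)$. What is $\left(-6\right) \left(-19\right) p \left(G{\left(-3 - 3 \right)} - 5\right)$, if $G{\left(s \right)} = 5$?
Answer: $0$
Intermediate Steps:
$p = 8$ ($p = 8 - 2 \cdot 1 \cdot 0 \left(-4\right) = 8 - 2 \cdot 0 \left(-4\right) = 8 - 0 = 8 + 0 = 8$)
$\left(-6\right) \left(-19\right) p \left(G{\left(-3 - 3 \right)} - 5\right) = \left(-6\right) \left(-19\right) 8 \left(5 - 5\right) = 114 \cdot 8 \cdot 0 = 114 \cdot 0 = 0$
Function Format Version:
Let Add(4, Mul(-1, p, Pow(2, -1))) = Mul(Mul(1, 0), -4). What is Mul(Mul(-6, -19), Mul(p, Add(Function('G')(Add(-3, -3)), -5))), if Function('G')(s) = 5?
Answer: 0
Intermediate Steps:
p = 8 (p = Add(8, Mul(-2, Mul(Mul(1, 0), -4))) = Add(8, Mul(-2, Mul(0, -4))) = Add(8, Mul(-2, 0)) = Add(8, 0) = 8)
Mul(Mul(-6, -19), Mul(p, Add(Function('G')(Add(-3, -3)), -5))) = Mul(Mul(-6, -19), Mul(8, Add(5, -5))) = Mul(114, Mul(8, 0)) = Mul(114, 0) = 0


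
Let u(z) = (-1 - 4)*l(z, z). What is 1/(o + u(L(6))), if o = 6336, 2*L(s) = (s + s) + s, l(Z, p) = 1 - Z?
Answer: 1/6376 ≈ 0.00015684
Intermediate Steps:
L(s) = 3*s/2 (L(s) = ((s + s) + s)/2 = (2*s + s)/2 = (3*s)/2 = 3*s/2)
u(z) = -5 + 5*z (u(z) = (-1 - 4)*(1 - z) = -5*(1 - z) = -5 + 5*z)
1/(o + u(L(6))) = 1/(6336 + (-5 + 5*((3/2)*6))) = 1/(6336 + (-5 + 5*9)) = 1/(6336 + (-5 + 45)) = 1/(6336 + 40) = 1/6376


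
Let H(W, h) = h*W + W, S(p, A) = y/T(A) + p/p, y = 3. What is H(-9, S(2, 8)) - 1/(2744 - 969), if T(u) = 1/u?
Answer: -415351/1775 ≈ -234.00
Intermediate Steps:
S(p, A) = 1 + 3*A (S(p, A) = 3/(1/A) + p/p = 3*A + 1 = 1 + 3*A)
H(W, h) = W + W*h (H(W, h) = W*h + W = W + W*h)
H(-9, S(2, 8)) - 1/(2744 - 969) = -9*(1 + (1 + 3*8)) - 1/(2744 - 969) = -9*(1 + (1 + 24)) - 1/1775 = -9*(1 + 25) - 1*1/1775 = -9*26 - 1/1775 = -234 - 1/1775 = -415351/1775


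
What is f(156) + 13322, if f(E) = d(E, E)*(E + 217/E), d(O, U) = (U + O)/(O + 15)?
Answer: 2327168/171 ≈ 13609.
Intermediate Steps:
d(O, U) = (O + U)/(15 + O)
f(E) = 2*E*(E + 217/E)/(15 + E) (f(E) = ((E + E)/(15 + E))*(E + 217/E) = ((2*E)/(15 + E))*(E + 217/E) = (2*E/(15 + E))*(E + 217/E) = 2*E*(E + 217/E)/(15 + E))
f(156) + 13322 = 2*(217 + 156**2)/(15 + 156) + 13322 = 2*(217 + 24336)/171 + 13322 = 2*(1/171)*24553 + 13322 = 49106/171 + 13322 = 2327168/171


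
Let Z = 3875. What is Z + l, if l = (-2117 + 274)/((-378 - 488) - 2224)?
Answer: 11975593/3090 ≈ 3875.6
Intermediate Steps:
l = 1843/3090 (l = -1843/(-866 - 2224) = -1843/(-3090) = -1843*(-1/3090) = 1843/3090 ≈ 0.59644)
Z + l = 3875 + 1843/3090 = 11975593/3090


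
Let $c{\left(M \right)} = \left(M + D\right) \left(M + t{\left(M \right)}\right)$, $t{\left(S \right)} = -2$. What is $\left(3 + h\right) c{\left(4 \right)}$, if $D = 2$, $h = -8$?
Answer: $-60$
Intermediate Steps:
$c{\left(M \right)} = \left(-2 + M\right) \left(2 + M\right)$ ($c{\left(M \right)} = \left(M + 2\right) \left(M - 2\right) = \left(2 + M\right) \left(-2 + M\right) = \left(-2 + M\right) \left(2 + M\right)$)
$\left(3 + h\right) c{\left(4 \right)} = \left(3 - 8\right) \left(-4 + 4^{2}\right) = - 5 \left(-4 + 16\right) = \left(-5\right) 12 = -60$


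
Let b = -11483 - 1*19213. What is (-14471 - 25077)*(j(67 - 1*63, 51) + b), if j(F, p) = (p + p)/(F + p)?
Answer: 66764063544/55 ≈ 1.2139e+9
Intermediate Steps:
j(F, p) = 2*p/(F + p) (j(F, p) = (2*p)/(F + p) = 2*p/(F + p))
b = -30696 (b = -11483 - 19213 = -30696)
(-14471 - 25077)*(j(67 - 1*63, 51) + b) = (-14471 - 25077)*(2*51/((67 - 1*63) + 51) - 30696) = -39548*(2*51/((67 - 63) + 51) - 30696) = -39548*(2*51/(4 + 51) - 30696) = -39548*(2*51/55 - 30696) = -39548*(2*51*(1/55) - 30696) = -39548*(102/55 - 30696) = -39548*(-1688178/55) = 66764063544/55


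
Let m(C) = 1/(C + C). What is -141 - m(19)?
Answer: -5359/38 ≈ -141.03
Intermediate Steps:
m(C) = 1/(2*C)
-141 - m(19) = -141 - 1/(2*19) = -141 - 1*1/38 = -141 - 1/38 = -5359/38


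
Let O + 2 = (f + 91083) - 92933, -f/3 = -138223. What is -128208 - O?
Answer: -541025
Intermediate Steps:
f = 414669 (f = -3*(-138223) = 414669)
O = 412817 (O = -2 + ((414669 + 91083) - 92933) = -2 + (505752 - 92933) = -2 + 412819 = 412817)
-128208 - O = -128208 - 1*412817 = -128208 - 412817 = -541025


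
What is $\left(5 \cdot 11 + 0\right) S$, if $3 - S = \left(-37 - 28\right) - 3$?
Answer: $3905$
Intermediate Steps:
$S = 71$ ($S = 3 - \left(\left(-37 - 28\right) - 3\right) = 3 - \left(-65 - 3\right) = 3 - -68 = 3 + 68 = 71$)
$\left(5 \cdot 11 + 0\right) S = \left(5 \cdot 11 + 0\right) 71 = \left(55 + 0\right) 71 = 55 \cdot 71 = 3905$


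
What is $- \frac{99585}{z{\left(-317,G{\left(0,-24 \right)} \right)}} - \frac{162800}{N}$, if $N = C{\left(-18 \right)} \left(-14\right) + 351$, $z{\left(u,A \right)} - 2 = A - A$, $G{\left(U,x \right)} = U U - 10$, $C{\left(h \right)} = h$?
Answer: $- \frac{60375355}{1206} \approx -50063.0$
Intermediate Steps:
$G{\left(U,x \right)} = -10 + U^{2}$ ($G{\left(U,x \right)} = U^{2} - 10 = -10 + U^{2}$)
$z{\left(u,A \right)} = 2$ ($z{\left(u,A \right)} = 2 + \left(A - A\right) = 2 + 0 = 2$)
$N = 603$ ($N = \left(-18\right) \left(-14\right) + 351 = 252 + 351 = 603$)
$- \frac{99585}{z{\left(-317,G{\left(0,-24 \right)} \right)}} - \frac{162800}{N} = - \frac{99585}{2} - \frac{162800}{603} = - \frac{60375355}{1206}$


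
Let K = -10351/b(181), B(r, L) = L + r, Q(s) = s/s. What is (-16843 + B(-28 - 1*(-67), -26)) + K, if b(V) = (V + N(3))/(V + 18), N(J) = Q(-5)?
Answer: -5122909/182 ≈ -28148.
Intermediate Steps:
Q(s) = 1
N(J) = 1
b(V) = (1 + V)/(18 + V) (b(V) = (V + 1)/(V + 18) = (1 + V)/(18 + V))
K = -2059849/182 (K = -10351*(18 + 181)/(1 + 181) = -10351/(182/199) = -10351/((1/199)*182) = -10351/182/199 = -10351*199/182 = -2059849/182 ≈ -11318.)
(-16843 + B(-28 - 1*(-67), -26)) + K = (-16843 + (-26 + (-28 - 1*(-67)))) - 2059849/182 = (-16843 + (-26 + (-28 + 67))) - 2059849/182 = (-16843 + (-26 + 39)) - 2059849/182 = (-16843 + 13) - 2059849/182 = -16830 - 2059849/182 = -5122909/182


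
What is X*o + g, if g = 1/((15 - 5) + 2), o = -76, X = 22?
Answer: -20063/12 ≈ -1671.9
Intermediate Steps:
g = 1/12 (g = 1/(10 + 2) = 1/12 ≈ 0.083333)
X*o + g = 22*(-76) + 1/12 = -1672 + 1/12 = -20063/12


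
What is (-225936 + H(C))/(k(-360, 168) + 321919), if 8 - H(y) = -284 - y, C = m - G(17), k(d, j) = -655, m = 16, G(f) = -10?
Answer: -37603/53544 ≈ -0.70228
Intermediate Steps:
C = 26 (C = 16 - 1*(-10) = 16 + 10 = 26)
H(y) = 292 + y (H(y) = 8 - (-284 - y) = 8 + (284 + y) = 292 + y)
(-225936 + H(C))/(k(-360, 168) + 321919) = (-225936 + (292 + 26))/(-655 + 321919) = (-225936 + 318)/321264 = -225618*1/321264 = -37603/53544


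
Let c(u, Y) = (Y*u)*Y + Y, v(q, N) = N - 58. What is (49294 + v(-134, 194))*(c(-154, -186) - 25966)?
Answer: -264645056480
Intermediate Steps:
v(q, N) = -58 + N
c(u, Y) = Y + u*Y**2 (c(u, Y) = u*Y**2 + Y = Y + u*Y**2)
(49294 + v(-134, 194))*(c(-154, -186) - 25966) = (49294 + (-58 + 194))*(-186*(1 - 186*(-154)) - 25966) = (49294 + 136)*(-186*(1 + 28644) - 25966) = 49430*(-186*28645 - 25966) = 49430*(-5327970 - 25966) = 49430*(-5353936) = -264645056480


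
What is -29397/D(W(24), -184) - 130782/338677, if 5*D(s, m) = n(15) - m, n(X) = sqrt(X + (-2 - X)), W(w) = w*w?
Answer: 3*(-43594*sqrt(2) + 16601500911*I)/(338677*(sqrt(2) - 184*I)) ≈ -799.17 + 6.1394*I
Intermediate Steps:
W(w) = w**2
n(X) = I*sqrt(2) (n(X) = sqrt(-2) = I*sqrt(2))
D(s, m) = -m/5 + I*sqrt(2)/5 (D(s, m) = (I*sqrt(2) - m)/5 = (-m + I*sqrt(2))/5 = -m/5 + I*sqrt(2)/5)
-29397/D(W(24), -184) - 130782/338677 = -29397/(-1/5*(-184) + I*sqrt(2)/5) - 130782/338677 = -29397/(184/5 + I*sqrt(2)/5) - 130782*1/338677 = -29397/(184/5 + I*sqrt(2)/5) - 130782/338677 = -130782/338677 - 29397/(184/5 + I*sqrt(2)/5)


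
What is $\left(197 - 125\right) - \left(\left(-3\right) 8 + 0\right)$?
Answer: $96$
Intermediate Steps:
$\left(197 - 125\right) - \left(\left(-3\right) 8 + 0\right) = 72 - \left(-24 + 0\right) = 72 - -24 = 72 + 24 = 96$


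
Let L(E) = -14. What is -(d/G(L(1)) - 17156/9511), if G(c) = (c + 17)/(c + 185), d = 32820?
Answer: -17792590984/9511 ≈ -1.8707e+6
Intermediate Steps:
G(c) = (17 + c)/(185 + c)
-(d/G(L(1)) - 17156/9511) = -(32820/(((17 - 14)/(185 - 14))) - 17156/9511) = -(32820/((3/171)) - 17156*1/9511) = -(32820/(((1/171)*3)) - 17156/9511) = -(32820/(1/57) - 17156/9511) = -(32820*57 - 17156/9511) = -(1870740 - 17156/9511) = -1*17792590984/9511 = -17792590984/9511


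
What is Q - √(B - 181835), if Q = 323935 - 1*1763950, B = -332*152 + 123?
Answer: -1440015 - 4*I*√14511 ≈ -1.44e+6 - 481.85*I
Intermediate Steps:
B = -50341 (B = -50464 + 123 = -50341)
Q = -1440015 (Q = 323935 - 1763950 = -1440015)
Q - √(B - 181835) = -1440015 - √(-50341 - 181835) = -1440015 - √(-232176) = -1440015 - 4*I*√14511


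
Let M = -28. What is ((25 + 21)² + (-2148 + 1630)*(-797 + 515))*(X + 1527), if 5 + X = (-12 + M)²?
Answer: 462655424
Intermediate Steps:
X = 1595 (X = -5 + (-12 - 28)² = -5 + (-40)² = -5 + 1600 = 1595)
((25 + 21)² + (-2148 + 1630)*(-797 + 515))*(X + 1527) = ((25 + 21)² + (-2148 + 1630)*(-797 + 515))*(1595 + 1527) = (46² - 518*(-282))*3122 = (2116 + 146076)*3122 = 148192*3122 = 462655424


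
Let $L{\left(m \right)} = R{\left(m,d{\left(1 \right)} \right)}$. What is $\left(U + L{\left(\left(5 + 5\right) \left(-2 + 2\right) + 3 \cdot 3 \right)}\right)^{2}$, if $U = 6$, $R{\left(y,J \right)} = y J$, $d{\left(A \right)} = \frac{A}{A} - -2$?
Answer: $1089$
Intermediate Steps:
$d{\left(A \right)} = 3$ ($d{\left(A \right)} = 1 + 2 = 3$)
$R{\left(y,J \right)} = J y$
$L{\left(m \right)} = 3 m$
$\left(U + L{\left(\left(5 + 5\right) \left(-2 + 2\right) + 3 \cdot 3 \right)}\right)^{2} = \left(6 + 3 \left(\left(5 + 5\right) \left(-2 + 2\right) + 3 \cdot 3\right)\right)^{2} = \left(6 + 3 \left(10 \cdot 0 + 9\right)\right)^{2} = \left(6 + 3 \left(0 + 9\right)\right)^{2} = \left(6 + 3 \cdot 9\right)^{2} = \left(6 + 27\right)^{2} = 33^{2} = 1089$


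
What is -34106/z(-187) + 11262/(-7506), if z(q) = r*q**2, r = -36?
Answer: -42967753/29164146 ≈ -1.4733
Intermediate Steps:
z(q) = -36*q**2
-34106/z(-187) + 11262/(-7506) = -34106/((-36*(-187)**2)) + 11262/(-7506) = -34106/((-36*34969)) + 11262*(-1/7506) = -34106/(-1258884) - 1877/1251 = -34106*(-1/1258884) - 1877/1251 = 17053/629442 - 1877/1251 = -42967753/29164146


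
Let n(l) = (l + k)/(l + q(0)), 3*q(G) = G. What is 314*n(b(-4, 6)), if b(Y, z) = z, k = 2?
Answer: 1256/3 ≈ 418.67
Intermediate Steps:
q(G) = G/3
n(l) = (2 + l)/l (n(l) = (l + 2)/(l + (1/3)*0) = (2 + l)/(l + 0) = (2 + l)/l)
314*n(b(-4, 6)) = 314*((2 + 6)/6) = 314*((1/6)*8) = 314*(4/3) = 1256/3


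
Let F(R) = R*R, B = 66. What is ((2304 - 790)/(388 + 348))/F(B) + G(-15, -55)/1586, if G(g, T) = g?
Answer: -11422259/1271185344 ≈ -0.0089855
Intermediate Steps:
F(R) = R**2
((2304 - 790)/(388 + 348))/F(B) + G(-15, -55)/1586 = ((2304 - 790)/(388 + 348))/(66**2) - 15/1586 = (1514/736)/4356 - 15*1/1586 = (1514*(1/736))*(1/4356) - 15/1586 = (757/368)*(1/4356) - 15/1586 = 757/1603008 - 15/1586 = -11422259/1271185344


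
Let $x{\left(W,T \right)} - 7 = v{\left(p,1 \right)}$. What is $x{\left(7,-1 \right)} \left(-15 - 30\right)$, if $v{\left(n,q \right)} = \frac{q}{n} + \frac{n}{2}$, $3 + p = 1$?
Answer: $- \frac{495}{2} \approx -247.5$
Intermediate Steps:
$p = -2$ ($p = -3 + 1 = -2$)
$v{\left(n,q \right)} = \frac{n}{2} + \frac{q}{n}$ ($v{\left(n,q \right)} = \frac{q}{n} + n \frac{1}{2} = \frac{q}{n} + \frac{n}{2} = \frac{n}{2} + \frac{q}{n}$)
$x{\left(W,T \right)} = \frac{11}{2}$ ($x{\left(W,T \right)} = 7 + \left(\frac{1}{2} \left(-2\right) + 1 \frac{1}{-2}\right) = 7 + \left(-1 + 1 \left(- \frac{1}{2}\right)\right) = 7 - \frac{3}{2} = \frac{11}{2}$)
$x{\left(7,-1 \right)} \left(-15 - 30\right) = \frac{11 \left(-15 - 30\right)}{2} = \frac{11}{2} \left(-45\right) = - \frac{495}{2}$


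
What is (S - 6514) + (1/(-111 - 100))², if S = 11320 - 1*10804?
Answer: -267036957/44521 ≈ -5998.0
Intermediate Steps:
S = 516 (S = 11320 - 10804 = 516)
(S - 6514) + (1/(-111 - 100))² = (516 - 6514) + (1/(-111 - 100))² = -5998 + (1/(-211))² = -5998 + (-1/211)² = -5998 + 1/44521 = -267036957/44521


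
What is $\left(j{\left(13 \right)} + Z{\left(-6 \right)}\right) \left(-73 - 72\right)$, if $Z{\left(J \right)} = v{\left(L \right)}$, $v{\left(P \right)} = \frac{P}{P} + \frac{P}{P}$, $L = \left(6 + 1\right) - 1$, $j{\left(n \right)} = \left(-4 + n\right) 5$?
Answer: $-6815$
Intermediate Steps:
$j{\left(n \right)} = -20 + 5 n$
$L = 6$ ($L = 7 - 1 = 6$)
$v{\left(P \right)} = 2$ ($v{\left(P \right)} = 1 + 1 = 2$)
$Z{\left(J \right)} = 2$
$\left(j{\left(13 \right)} + Z{\left(-6 \right)}\right) \left(-73 - 72\right) = \left(\left(-20 + 5 \cdot 13\right) + 2\right) \left(-73 - 72\right) = \left(\left(-20 + 65\right) + 2\right) \left(-73 - 72\right) = \left(45 + 2\right) \left(-145\right) = 47 \left(-145\right) = -6815$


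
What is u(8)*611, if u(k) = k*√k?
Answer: 9776*√2 ≈ 13825.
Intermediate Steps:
u(k) = k^(3/2)
u(8)*611 = 8^(3/2)*611 = (16*√2)*611 = 9776*√2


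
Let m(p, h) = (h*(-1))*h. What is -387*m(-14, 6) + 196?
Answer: 14128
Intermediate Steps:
m(p, h) = -h² (m(p, h) = (-h)*h = -h²)
-387*m(-14, 6) + 196 = -(-387)*6² + 196 = -(-387)*36 + 196 = -387*(-36) + 196 = 13932 + 196 = 14128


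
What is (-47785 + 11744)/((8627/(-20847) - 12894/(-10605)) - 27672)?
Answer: 379430097135/291315039497 ≈ 1.3025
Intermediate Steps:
(-47785 + 11744)/((8627/(-20847) - 12894/(-10605)) - 27672) = -36041/((8627*(-1/20847) - 12894*(-1/10605)) - 27672) = -36041/((-8627/20847 + 614/505) - 27672) = -36041/(8443423/10527735 - 27672) = -36041/(-291315039497/10527735) = -36041*(-10527735/291315039497) = 379430097135/291315039497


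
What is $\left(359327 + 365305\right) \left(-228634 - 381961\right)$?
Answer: $-442456676040$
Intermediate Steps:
$\left(359327 + 365305\right) \left(-228634 - 381961\right) = 724632 \left(-610595\right) = -442456676040$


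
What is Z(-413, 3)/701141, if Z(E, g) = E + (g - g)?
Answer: -59/100163 ≈ -0.00058904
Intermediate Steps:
Z(E, g) = E (Z(E, g) = E + 0 = E)
Z(-413, 3)/701141 = -413/701141 = -413*1/701141 = -59/100163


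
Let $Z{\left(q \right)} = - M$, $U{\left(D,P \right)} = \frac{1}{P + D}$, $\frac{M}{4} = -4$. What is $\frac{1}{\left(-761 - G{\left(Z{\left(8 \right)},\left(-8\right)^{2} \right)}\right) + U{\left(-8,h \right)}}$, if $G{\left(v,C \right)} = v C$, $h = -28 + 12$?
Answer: $- \frac{24}{42841} \approx -0.00056021$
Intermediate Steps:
$M = -16$ ($M = 4 \left(-4\right) = -16$)
$h = -16$
$U{\left(D,P \right)} = \frac{1}{D + P}$
$Z{\left(q \right)} = 16$ ($Z{\left(q \right)} = \left(-1\right) \left(-16\right) = 16$)
$G{\left(v,C \right)} = C v$
$\frac{1}{\left(-761 - G{\left(Z{\left(8 \right)},\left(-8\right)^{2} \right)}\right) + U{\left(-8,h \right)}} = \frac{1}{\left(-761 - \left(-8\right)^{2} \cdot 16\right) + \frac{1}{-8 - 16}} = \frac{1}{\left(-761 - 64 \cdot 16\right) + \frac{1}{-24}} = \frac{1}{\left(-761 - 1024\right) - \frac{1}{24}} = \frac{1}{-1785 - \frac{1}{24}} = \frac{1}{- \frac{42841}{24}} = - \frac{24}{42841}$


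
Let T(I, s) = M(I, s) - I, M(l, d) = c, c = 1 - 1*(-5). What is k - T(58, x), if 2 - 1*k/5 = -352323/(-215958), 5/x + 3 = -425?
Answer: 3875927/71986 ≈ 53.843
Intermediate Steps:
c = 6 (c = 1 + 5 = 6)
x = -5/428 (x = 5/(-3 - 425) = 5/(-428) = 5*(-1/428) = -5/428 ≈ -0.011682)
M(l, d) = 6
k = 132655/71986 (k = 10 - (-1761615)/(-215958) = 10 - (-1761615)*(-1)/215958 = 10 - 5*117441/71986 = 10 - 587205/71986 = 132655/71986 ≈ 1.8428)
T(I, s) = 6 - I
k - T(58, x) = 132655/71986 - (6 - 1*58) = 132655/71986 - (6 - 58) = 132655/71986 - 1*(-52) = 132655/71986 + 52 = 3875927/71986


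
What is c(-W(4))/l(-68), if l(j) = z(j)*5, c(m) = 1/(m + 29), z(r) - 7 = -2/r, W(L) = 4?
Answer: 34/29875 ≈ 0.0011381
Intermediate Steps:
z(r) = 7 - 2/r
c(m) = 1/(29 + m)
l(j) = 35 - 10/j (l(j) = (7 - 2/j)*5 = 35 - 10/j)
c(-W(4))/l(-68) = 1/((29 - 1*4)*(35 - 10/(-68))) = 1/((29 - 4)*(35 - 10*(-1/68))) = 1/(25*(35 + 5/34)) = 1/(25*(1195/34)) = (1/25)*(34/1195) = 34/29875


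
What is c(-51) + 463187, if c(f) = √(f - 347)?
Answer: 463187 + I*√398 ≈ 4.6319e+5 + 19.95*I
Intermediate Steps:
c(f) = √(-347 + f)
c(-51) + 463187 = √(-347 - 51) + 463187 = √(-398) + 463187 = I*√398 + 463187 = 463187 + I*√398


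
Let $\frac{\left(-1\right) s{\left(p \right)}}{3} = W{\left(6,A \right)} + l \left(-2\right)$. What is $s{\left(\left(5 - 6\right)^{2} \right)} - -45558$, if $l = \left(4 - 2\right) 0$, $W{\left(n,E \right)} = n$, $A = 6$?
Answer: $45540$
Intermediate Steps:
$l = 0$ ($l = 2 \cdot 0 = 0$)
$s{\left(p \right)} = -18$ ($s{\left(p \right)} = - 3 \left(6 + 0 \left(-2\right)\right) = - 3 \left(6 + 0\right) = \left(-3\right) 6 = -18$)
$s{\left(\left(5 - 6\right)^{2} \right)} - -45558 = -18 - -45558 = -18 + 45558 = 45540$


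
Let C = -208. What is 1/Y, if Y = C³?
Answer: -1/8998912 ≈ -1.1112e-7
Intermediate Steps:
Y = -8998912 (Y = (-208)³ = -8998912)
1/Y = 1/(-8998912) = -1/8998912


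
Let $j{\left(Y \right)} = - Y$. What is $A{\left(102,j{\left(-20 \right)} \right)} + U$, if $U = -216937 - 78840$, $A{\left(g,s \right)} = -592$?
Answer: $-296369$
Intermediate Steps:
$U = -295777$ ($U = -216937 - 78840 = -295777$)
$A{\left(102,j{\left(-20 \right)} \right)} + U = -592 - 295777 = -296369$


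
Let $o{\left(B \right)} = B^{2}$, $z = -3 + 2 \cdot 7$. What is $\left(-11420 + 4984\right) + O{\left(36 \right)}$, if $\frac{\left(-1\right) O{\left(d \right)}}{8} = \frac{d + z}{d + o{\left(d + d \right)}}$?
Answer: $- \frac{8399074}{1305} \approx -6436.1$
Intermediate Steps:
$z = 11$ ($z = -3 + 14 = 11$)
$O{\left(d \right)} = - \frac{8 \left(11 + d\right)}{d + 4 d^{2}}$ ($O{\left(d \right)} = - 8 \frac{d + 11}{d + \left(d + d\right)^{2}} = - 8 \frac{11 + d}{d + \left(2 d\right)^{2}} = - 8 \frac{11 + d}{d + 4 d^{2}} = - \frac{8 \left(11 + d\right)}{d + 4 d^{2}}$)
$\left(-11420 + 4984\right) + O{\left(36 \right)} = \left(-11420 + 4984\right) + \frac{8 \left(-11 - 36\right)}{36 \left(1 + 4 \cdot 36\right)} = -6436 + 8 \cdot \frac{1}{36} \frac{1}{1 + 144} \left(-11 - 36\right) = -6436 + 8 \cdot \frac{1}{36} \cdot \frac{1}{145} \left(-47\right) = -6436 - \frac{94}{1305} = - \frac{8399074}{1305}$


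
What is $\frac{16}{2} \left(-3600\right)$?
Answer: $-28800$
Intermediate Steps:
$\frac{16}{2} \left(-3600\right) = 16 \cdot \frac{1}{2} \left(-3600\right) = 8 \left(-3600\right) = -28800$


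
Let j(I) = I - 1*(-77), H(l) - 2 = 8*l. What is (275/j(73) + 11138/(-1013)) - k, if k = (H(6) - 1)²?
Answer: -14648963/6078 ≈ -2410.2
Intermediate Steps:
H(l) = 2 + 8*l
j(I) = 77 + I (j(I) = I + 77 = 77 + I)
k = 2401 (k = ((2 + 8*6) - 1)² = ((2 + 48) - 1)² = (50 - 1)² = 49² = 2401)
(275/j(73) + 11138/(-1013)) - k = (275/(77 + 73) + 11138/(-1013)) - 1*2401 = (275/150 + 11138*(-1/1013)) - 2401 = (275*(1/150) - 11138/1013) - 2401 = (11/6 - 11138/1013) - 2401 = -55685/6078 - 2401 = -14648963/6078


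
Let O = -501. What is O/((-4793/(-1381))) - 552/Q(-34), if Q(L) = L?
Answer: -10439109/81481 ≈ -128.12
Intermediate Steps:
O/((-4793/(-1381))) - 552/Q(-34) = -501/((-4793/(-1381))) - 552/(-34) = -501/((-4793*(-1/1381))) - 552*(-1/34) = -501/4793/1381 + 276/17 = -501*1381/4793 + 276/17 = -691881/4793 + 276/17 = -10439109/81481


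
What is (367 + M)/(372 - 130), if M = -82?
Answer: 285/242 ≈ 1.1777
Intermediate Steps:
(367 + M)/(372 - 130) = (367 - 82)/(372 - 130) = 285/242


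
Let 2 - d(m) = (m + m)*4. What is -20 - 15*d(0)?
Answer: -50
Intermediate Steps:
d(m) = 2 - 8*m (d(m) = 2 - (m + m)*4 = 2 - 2*m*4 = 2 - 8*m)
-20 - 15*d(0) = -20 - 15*(2 - 8*0) = -20 - 15*(2 + 0) = -20 - 15*2 = -20 - 30 = -50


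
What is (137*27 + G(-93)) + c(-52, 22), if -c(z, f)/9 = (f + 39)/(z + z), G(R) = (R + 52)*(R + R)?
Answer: 1178349/104 ≈ 11330.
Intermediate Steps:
G(R) = 2*R*(52 + R) (G(R) = (52 + R)*(2*R) = 2*R*(52 + R))
c(z, f) = -9*(39 + f)/(2*z) (c(z, f) = -9*(f + 39)/(z + z) = -9*(39 + f)/(2*z))
(137*27 + G(-93)) + c(-52, 22) = (137*27 + 2*(-93)*(52 - 93)) + (9/2)*(-39 - 1*22)/(-52) = (3699 + 2*(-93)*(-41)) + (9/2)*(-1/52)*(-39 - 22) = (3699 + 7626) + (9/2)*(-1/52)*(-61) = 11325 + 549/104 = 1178349/104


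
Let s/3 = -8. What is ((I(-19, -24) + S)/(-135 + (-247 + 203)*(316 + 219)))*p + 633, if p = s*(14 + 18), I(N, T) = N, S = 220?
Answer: 15140643/23675 ≈ 639.52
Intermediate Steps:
s = -24 (s = 3*(-8) = -24)
p = -768 (p = -24*(14 + 18) = -24*32 = -768)
((I(-19, -24) + S)/(-135 + (-247 + 203)*(316 + 219)))*p + 633 = ((-19 + 220)/(-135 + (-247 + 203)*(316 + 219)))*(-768) + 633 = (201/(-135 - 44*535))*(-768) + 633 = (201/(-135 - 23540))*(-768) + 633 = (201/(-23675))*(-768) + 633 = (201*(-1/23675))*(-768) + 633 = -201/23675*(-768) + 633 = 154368/23675 + 633 = 15140643/23675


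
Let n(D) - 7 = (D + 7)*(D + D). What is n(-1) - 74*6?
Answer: -449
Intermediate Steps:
n(D) = 7 + 2*D*(7 + D) (n(D) = 7 + (D + 7)*(D + D) = 7 + (7 + D)*(2*D) = 7 + 2*D*(7 + D))
n(-1) - 74*6 = (7 + 2*(-1)² + 14*(-1)) - 74*6 = (7 + 2*1 - 14) - 444 = (7 + 2 - 14) - 444 = -5 - 444 = -449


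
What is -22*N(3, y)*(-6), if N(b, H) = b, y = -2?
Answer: 396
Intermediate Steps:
-22*N(3, y)*(-6) = -22*3*(-6) = -66*(-6) = 396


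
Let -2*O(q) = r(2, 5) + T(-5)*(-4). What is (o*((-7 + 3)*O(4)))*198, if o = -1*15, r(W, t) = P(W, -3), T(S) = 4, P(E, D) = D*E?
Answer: 130680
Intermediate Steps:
r(W, t) = -3*W
O(q) = 11 (O(q) = -(-3*2 + 4*(-4))/2 = -(-6 - 16)/2 = -½*(-22) = 11)
o = -15
(o*((-7 + 3)*O(4)))*198 = -15*(-7 + 3)*11*198 = -(-60)*11*198 = -15*(-44)*198 = 660*198 = 130680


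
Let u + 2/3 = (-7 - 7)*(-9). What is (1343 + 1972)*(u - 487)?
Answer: -1198925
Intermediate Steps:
u = 376/3 (u = -2/3 + (-7 - 7)*(-9) = -2/3 - 14*(-9) = -2/3 + 126 = 376/3 ≈ 125.33)
(1343 + 1972)*(u - 487) = (1343 + 1972)*(376/3 - 487) = 3315*(-1085/3) = -1198925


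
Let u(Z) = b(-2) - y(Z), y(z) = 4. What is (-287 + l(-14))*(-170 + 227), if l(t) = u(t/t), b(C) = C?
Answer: -16701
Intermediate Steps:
u(Z) = -6 (u(Z) = -2 - 1*4 = -2 - 4 = -6)
l(t) = -6
(-287 + l(-14))*(-170 + 227) = (-287 - 6)*(-170 + 227) = -293*57 = -16701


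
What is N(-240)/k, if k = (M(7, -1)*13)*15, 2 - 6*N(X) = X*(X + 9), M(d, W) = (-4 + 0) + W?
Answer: 27719/2925 ≈ 9.4766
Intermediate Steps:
M(d, W) = -4 + W
N(X) = ⅓ - X*(9 + X)/6 (N(X) = ⅓ - X*(X + 9)/6 = ⅓ - X*(9 + X)/6)
k = -975 (k = ((-4 - 1)*13)*15 = -5*13*15 = -65*15 = -975)
N(-240)/k = (⅓ - 3/2*(-240) - ⅙*(-240)²)/(-975) = (⅓ + 360 - ⅙*57600)*(-1/975) = (⅓ + 360 - 9600)*(-1/975) = -27719/3*(-1/975) = 27719/2925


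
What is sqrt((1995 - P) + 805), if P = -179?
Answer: 3*sqrt(331) ≈ 54.580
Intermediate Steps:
sqrt((1995 - P) + 805) = sqrt((1995 - 1*(-179)) + 805) = sqrt((1995 + 179) + 805) = sqrt(2174 + 805) = sqrt(2979) = 3*sqrt(331)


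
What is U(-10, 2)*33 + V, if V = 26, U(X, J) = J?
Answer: 92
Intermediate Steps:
U(-10, 2)*33 + V = 2*33 + 26 = 66 + 26 = 92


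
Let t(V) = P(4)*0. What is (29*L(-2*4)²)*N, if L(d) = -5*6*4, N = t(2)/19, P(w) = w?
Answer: 0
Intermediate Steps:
t(V) = 0 (t(V) = 4*0 = 0)
N = 0 (N = 0/19 = 0*(1/19) = 0)
L(d) = -120 (L(d) = -30*4 = -120)
(29*L(-2*4)²)*N = (29*(-120)²)*0 = (29*14400)*0 = 417600*0 = 0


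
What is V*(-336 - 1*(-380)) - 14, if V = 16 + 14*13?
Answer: 8698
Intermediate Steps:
V = 198 (V = 16 + 182 = 198)
V*(-336 - 1*(-380)) - 14 = 198*(-336 - 1*(-380)) - 14 = 198*(-336 + 380) - 14 = 198*44 - 14 = 8712 - 14 = 8698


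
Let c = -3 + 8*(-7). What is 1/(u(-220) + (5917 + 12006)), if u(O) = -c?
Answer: 1/17982 ≈ 5.5611e-5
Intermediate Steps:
c = -59 (c = -3 - 56 = -59)
u(O) = 59 (u(O) = -1*(-59) = 59)
1/(u(-220) + (5917 + 12006)) = 1/(59 + (5917 + 12006)) = 1/(59 + 17923) = 1/17982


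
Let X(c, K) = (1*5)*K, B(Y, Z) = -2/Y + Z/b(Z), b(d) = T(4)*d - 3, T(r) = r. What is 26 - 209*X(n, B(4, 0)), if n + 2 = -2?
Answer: 1097/2 ≈ 548.50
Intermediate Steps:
n = -4 (n = -2 - 2 = -4)
b(d) = -3 + 4*d (b(d) = 4*d - 3 = -3 + 4*d)
B(Y, Z) = -2/Y + Z/(-3 + 4*Z)
X(c, K) = 5*K
26 - 209*X(n, B(4, 0)) = 26 - 1045*(6 - 8*0 + 4*0)/(4*(-3 + 4*0)) = 26 - 1045*(6 + 0 + 0)/(4*(-3 + 0)) = 26 - 1045*(¼)*6/(-3) = 26 - 1045*(¼)*(-⅓)*6 = 26 - 1045*(-1)/2 = 26 - 209*(-5/2) = 26 + 1045/2 = 1097/2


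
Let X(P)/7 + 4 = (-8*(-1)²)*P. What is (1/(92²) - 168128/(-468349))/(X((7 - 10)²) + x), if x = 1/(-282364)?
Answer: -4368980546997/6472594283618092 ≈ -0.00067500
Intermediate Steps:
x = -1/282364 ≈ -3.5415e-6
X(P) = -28 - 56*P (X(P) = -28 + 7*((-8*(-1)²)*P) = -28 + 7*((-8*1)*P) = -28 + 7*(-8*P) = -28 - 56*P)
(1/(92²) - 168128/(-468349))/(X((7 - 10)²) + x) = (1/(92²) - 168128/(-468349))/((-28 - 56*(7 - 10)²) - 1/282364) = (1/8464 - 168128*(-1/468349))/((-28 - 56*(-3)²) - 1/282364) = (1/8464 + 168128/468349)/((-28 - 56*9) - 1/282364) = 61891467/(172352432*((-28 - 504) - 1/282364)) = 61891467/(172352432*(-532 - 1/282364)) = 61891467/(172352432*(-150217649/282364)) = (61891467/172352432)*(-282364/150217649) = -4368980546997/6472594283618092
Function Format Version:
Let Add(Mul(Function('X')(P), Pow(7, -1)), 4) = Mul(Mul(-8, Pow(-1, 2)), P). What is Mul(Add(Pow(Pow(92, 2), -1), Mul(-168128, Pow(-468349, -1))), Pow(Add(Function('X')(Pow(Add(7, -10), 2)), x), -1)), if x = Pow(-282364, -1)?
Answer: Rational(-4368980546997, 6472594283618092) ≈ -0.00067500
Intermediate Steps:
x = Rational(-1, 282364) ≈ -3.5415e-6
Function('X')(P) = Add(-28, Mul(-56, P)) (Function('X')(P) = Add(-28, Mul(7, Mul(Mul(-8, Pow(-1, 2)), P))) = Add(-28, Mul(7, Mul(Mul(-8, 1), P))) = Add(-28, Mul(7, Mul(-8, P))) = Add(-28, Mul(-56, P)))
Mul(Add(Pow(Pow(92, 2), -1), Mul(-168128, Pow(-468349, -1))), Pow(Add(Function('X')(Pow(Add(7, -10), 2)), x), -1)) = Mul(Add(Pow(Pow(92, 2), -1), Mul(-168128, Pow(-468349, -1))), Pow(Add(Add(-28, Mul(-56, Pow(Add(7, -10), 2))), Rational(-1, 282364)), -1)) = Mul(Add(Pow(8464, -1), Mul(-168128, Rational(-1, 468349))), Pow(Add(Add(-28, Mul(-56, Pow(-3, 2))), Rational(-1, 282364)), -1)) = Mul(Add(Rational(1, 8464), Rational(168128, 468349)), Pow(Add(Add(-28, Mul(-56, 9)), Rational(-1, 282364)), -1)) = Mul(Rational(61891467, 172352432), Pow(Add(Add(-28, -504), Rational(-1, 282364)), -1)) = Mul(Rational(61891467, 172352432), Pow(Add(-532, Rational(-1, 282364)), -1)) = Mul(Rational(61891467, 172352432), Pow(Rational(-150217649, 282364), -1)) = Mul(Rational(61891467, 172352432), Rational(-282364, 150217649)) = Rational(-4368980546997, 6472594283618092)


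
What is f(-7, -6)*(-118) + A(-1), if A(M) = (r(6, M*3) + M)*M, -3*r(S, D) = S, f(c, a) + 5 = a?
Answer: 1301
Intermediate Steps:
f(c, a) = -5 + a
r(S, D) = -S/3
A(M) = M*(-2 + M) (A(M) = (-⅓*6 + M)*M = (-2 + M)*M = M*(-2 + M))
f(-7, -6)*(-118) + A(-1) = (-5 - 6)*(-118) - (-2 - 1) = -11*(-118) - 1*(-3) = 1298 + 3 = 1301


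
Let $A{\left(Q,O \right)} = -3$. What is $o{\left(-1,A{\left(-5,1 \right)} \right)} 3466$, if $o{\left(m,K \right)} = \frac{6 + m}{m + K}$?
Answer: $- \frac{8665}{2} \approx -4332.5$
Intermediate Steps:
$o{\left(m,K \right)} = \frac{6 + m}{K + m}$
$o{\left(-1,A{\left(-5,1 \right)} \right)} 3466 = \frac{6 - 1}{-3 - 1} \cdot 3466 = \frac{1}{-4} \cdot 5 \cdot 3466 = \left(- \frac{1}{4}\right) 5 \cdot 3466 = \left(- \frac{5}{4}\right) 3466 = - \frac{8665}{2}$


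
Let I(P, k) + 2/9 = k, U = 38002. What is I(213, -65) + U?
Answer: 341431/9 ≈ 37937.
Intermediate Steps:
I(P, k) = -2/9 + k
I(213, -65) + U = (-2/9 - 65) + 38002 = -587/9 + 38002 = 341431/9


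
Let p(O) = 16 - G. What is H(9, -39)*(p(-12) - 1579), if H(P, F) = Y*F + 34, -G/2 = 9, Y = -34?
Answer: -2101200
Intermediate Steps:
G = -18 (G = -2*9 = -18)
H(P, F) = 34 - 34*F (H(P, F) = -34*F + 34 = 34 - 34*F)
p(O) = 34 (p(O) = 16 - 1*(-18) = 16 + 18 = 34)
H(9, -39)*(p(-12) - 1579) = (34 - 34*(-39))*(34 - 1579) = (34 + 1326)*(-1545) = 1360*(-1545) = -2101200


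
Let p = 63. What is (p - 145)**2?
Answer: 6724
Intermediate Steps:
(p - 145)**2 = (63 - 145)**2 = (-82)**2 = 6724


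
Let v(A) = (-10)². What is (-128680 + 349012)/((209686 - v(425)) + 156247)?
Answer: 220332/365833 ≈ 0.60227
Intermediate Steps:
v(A) = 100
(-128680 + 349012)/((209686 - v(425)) + 156247) = (-128680 + 349012)/((209686 - 1*100) + 156247) = 220332/((209686 - 100) + 156247) = 220332/(209586 + 156247) = 220332/365833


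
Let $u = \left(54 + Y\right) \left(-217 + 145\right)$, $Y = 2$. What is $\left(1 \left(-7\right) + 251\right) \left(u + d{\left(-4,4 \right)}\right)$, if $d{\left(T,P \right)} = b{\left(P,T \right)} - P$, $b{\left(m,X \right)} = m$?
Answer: $-983808$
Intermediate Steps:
$u = -4032$ ($u = \left(54 + 2\right) \left(-217 + 145\right) = 56 \left(-72\right) = -4032$)
$d{\left(T,P \right)} = 0$ ($d{\left(T,P \right)} = P - P = 0$)
$\left(1 \left(-7\right) + 251\right) \left(u + d{\left(-4,4 \right)}\right) = \left(1 \left(-7\right) + 251\right) \left(-4032 + 0\right) = \left(-7 + 251\right) \left(-4032\right) = 244 \left(-4032\right) = -983808$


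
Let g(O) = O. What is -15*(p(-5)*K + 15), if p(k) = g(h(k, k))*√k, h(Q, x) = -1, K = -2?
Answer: -225 - 30*I*√5 ≈ -225.0 - 67.082*I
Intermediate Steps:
p(k) = -√k
-15*(p(-5)*K + 15) = -15*(-√(-5)*(-2) + 15) = -15*(-I*√5*(-2) + 15) = -15*(2*I*√5 + 15) = -15*(15 + 2*I*√5) = -225 - 30*I*√5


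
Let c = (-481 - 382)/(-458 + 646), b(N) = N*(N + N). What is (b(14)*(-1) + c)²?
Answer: 5559044481/35344 ≈ 1.5728e+5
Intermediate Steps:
b(N) = 2*N² (b(N) = N*(2*N) = 2*N²)
c = -863/188 ≈ -4.5904
(b(14)*(-1) + c)² = ((2*14²)*(-1) - 863/188)² = ((2*196)*(-1) - 863/188)² = (392*(-1) - 863/188)² = (-392 - 863/188)² = (-74559/188)² = 5559044481/35344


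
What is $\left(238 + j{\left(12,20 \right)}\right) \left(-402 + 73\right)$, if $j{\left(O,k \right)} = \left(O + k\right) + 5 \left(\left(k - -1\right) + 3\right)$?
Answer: $-128310$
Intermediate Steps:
$j{\left(O,k \right)} = 20 + O + 6 k$ ($j{\left(O,k \right)} = \left(O + k\right) + 5 \left(\left(k + 1\right) + 3\right) = \left(O + k\right) + 5 \left(\left(1 + k\right) + 3\right) = \left(O + k\right) + 5 \left(4 + k\right) = \left(O + k\right) + \left(20 + 5 k\right) = 20 + O + 6 k$)
$\left(238 + j{\left(12,20 \right)}\right) \left(-402 + 73\right) = \left(238 + \left(20 + 12 + 6 \cdot 20\right)\right) \left(-402 + 73\right) = \left(238 + \left(20 + 12 + 120\right)\right) \left(-329\right) = \left(238 + 152\right) \left(-329\right) = 390 \left(-329\right) = -128310$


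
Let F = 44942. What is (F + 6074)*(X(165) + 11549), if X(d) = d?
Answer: 597601424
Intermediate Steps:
(F + 6074)*(X(165) + 11549) = (44942 + 6074)*(165 + 11549) = 51016*11714 = 597601424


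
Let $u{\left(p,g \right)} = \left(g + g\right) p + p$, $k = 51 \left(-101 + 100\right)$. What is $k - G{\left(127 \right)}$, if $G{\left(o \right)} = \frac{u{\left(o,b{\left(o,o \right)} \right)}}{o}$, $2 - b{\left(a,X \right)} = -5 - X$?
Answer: $-320$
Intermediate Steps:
$k = -51$ ($k = 51 \left(-1\right) = -51$)
$b{\left(a,X \right)} = 7 + X$ ($b{\left(a,X \right)} = 2 - \left(-5 - X\right) = 2 + \left(5 + X\right) = 7 + X$)
$u{\left(p,g \right)} = p + 2 g p$ ($u{\left(p,g \right)} = 2 g p + p = p + 2 g p$)
$G{\left(o \right)} = 15 + 2 o$ ($G{\left(o \right)} = \frac{o \left(1 + 2 \left(7 + o\right)\right)}{o} = \frac{o \left(1 + \left(14 + 2 o\right)\right)}{o} = \frac{o \left(15 + 2 o\right)}{o} = 15 + 2 o$)
$k - G{\left(127 \right)} = -51 - \left(15 + 2 \cdot 127\right) = -51 - \left(15 + 254\right) = -51 - 269 = -320$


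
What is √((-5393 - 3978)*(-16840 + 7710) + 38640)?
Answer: √85595870 ≈ 9251.8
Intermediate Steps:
√((-5393 - 3978)*(-16840 + 7710) + 38640) = √(-9371*(-9130) + 38640) = √(85557230 + 38640) = √85595870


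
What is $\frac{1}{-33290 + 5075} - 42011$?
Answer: $- \frac{1185340366}{28215} \approx -42011.0$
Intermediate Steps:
$\frac{1}{-33290 + 5075} - 42011 = \frac{1}{-28215} - 42011 = - \frac{1}{28215} - 42011 = - \frac{1185340366}{28215}$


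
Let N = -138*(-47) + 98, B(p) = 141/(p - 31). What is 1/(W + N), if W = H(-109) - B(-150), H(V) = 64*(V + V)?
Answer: -181/1333467 ≈ -0.00013574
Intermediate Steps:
B(p) = 141/(-31 + p)
H(V) = 128*V (H(V) = 64*(2*V) = 128*V)
N = 6584 (N = 6486 + 98 = 6584)
W = -2525171/181 (W = 128*(-109) - 141/(-31 - 150) = -13952 - 141/(-181) = -13952 - 141*(-1)/181 = -13952 - 1*(-141/181) = -13952 + 141/181 = -2525171/181 ≈ -13951.)
1/(W + N) = 1/(-2525171/181 + 6584) = 1/(-1333467/181) = -181/1333467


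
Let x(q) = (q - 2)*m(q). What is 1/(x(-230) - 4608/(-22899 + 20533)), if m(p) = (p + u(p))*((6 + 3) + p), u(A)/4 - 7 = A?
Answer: -1183/68054656368 ≈ -1.7383e-8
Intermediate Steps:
u(A) = 28 + 4*A
m(p) = (9 + p)*(28 + 5*p) (m(p) = (p + (28 + 4*p))*((6 + 3) + p) = (28 + 5*p)*(9 + p) = (9 + p)*(28 + 5*p))
x(q) = (-2 + q)*(252 + 5*q**2 + 73*q) (x(q) = (q - 2)*(252 + 5*q**2 + 73*q) = (-2 + q)*(252 + 5*q**2 + 73*q))
1/(x(-230) - 4608/(-22899 + 20533)) = 1/((-504 + 5*(-230)**3 + 63*(-230)**2 + 106*(-230)) - 4608/(-22899 + 20533)) = 1/((-504 + 5*(-12167000) + 63*52900 - 24380) - 4608/(-2366)) = 1/((-504 - 60835000 + 3332700 - 24380) - 4608*(-1/2366)) = 1/(-57527184 + 2304/1183) = 1/(-68054656368/1183) = -1183/68054656368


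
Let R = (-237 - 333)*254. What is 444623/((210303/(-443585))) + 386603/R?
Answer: -9518254891395203/10149222780 ≈ -9.3783e+5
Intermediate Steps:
R = -144780 (R = -570*254 = -144780)
444623/((210303/(-443585))) + 386603/R = 444623/((210303/(-443585))) + 386603/(-144780) = 444623/((210303*(-1/443585))) + 386603*(-1/144780) = 444623/(-210303/443585) - 386603/144780 = 444623*(-443585/210303) - 386603/144780 = -197228093455/210303 - 386603/144780 = -9518254891395203/10149222780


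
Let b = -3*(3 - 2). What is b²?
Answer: 9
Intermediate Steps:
b = -3 (b = -3*1 = -3)
b² = (-3)² = 9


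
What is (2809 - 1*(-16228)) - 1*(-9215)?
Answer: 28252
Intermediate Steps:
(2809 - 1*(-16228)) - 1*(-9215) = (2809 + 16228) + 9215 = 19037 + 9215 = 28252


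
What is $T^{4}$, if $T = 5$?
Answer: $625$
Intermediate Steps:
$T^{4} = 5^{4} = 625$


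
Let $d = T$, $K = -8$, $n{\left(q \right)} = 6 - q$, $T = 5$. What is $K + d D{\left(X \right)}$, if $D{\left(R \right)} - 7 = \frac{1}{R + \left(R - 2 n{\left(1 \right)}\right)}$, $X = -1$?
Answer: $\frac{319}{12} \approx 26.583$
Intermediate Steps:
$d = 5$
$D{\left(R \right)} = 7 + \frac{1}{-10 + 2 R}$ ($D{\left(R \right)} = 7 + \frac{1}{R + \left(R - 2 \left(6 - 1\right)\right)} = 7 + \frac{1}{R + \left(R - 10\right)} = 7 + \frac{1}{R + \left(-10 + R\right)} = 7 + \frac{1}{-10 + 2 R}$)
$K + d D{\left(X \right)} = -8 + 5 \frac{-69 + 14 \left(-1\right)}{2 \left(-5 - 1\right)} = -8 + 5 \frac{-69 - 14}{2 \left(-6\right)} = -8 + 5 \cdot \frac{1}{2} \left(- \frac{1}{6}\right) \left(-83\right) = -8 + 5 \cdot \frac{83}{12} = -8 + \frac{415}{12} = \frac{319}{12}$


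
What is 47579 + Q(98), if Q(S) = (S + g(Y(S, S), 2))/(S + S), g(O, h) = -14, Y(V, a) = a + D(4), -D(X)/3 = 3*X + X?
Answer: 333056/7 ≈ 47579.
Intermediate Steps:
D(X) = -12*X (D(X) = -3*(3*X + X) = -12*X)
Y(V, a) = -48 + a (Y(V, a) = a - 12*4 = a - 48 = -48 + a)
Q(S) = (-14 + S)/(2*S) (Q(S) = (S - 14)/(S + S) = (-14 + S)/((2*S)) = (-14 + S)*(1/(2*S)) = (-14 + S)/(2*S))
47579 + Q(98) = 47579 + (1/2)*(-14 + 98)/98 = 47579 + (1/2)*(1/98)*84 = 47579 + 3/7 = 333056/7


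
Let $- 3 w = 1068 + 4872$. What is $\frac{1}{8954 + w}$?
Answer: $\frac{1}{6974} \approx 0.00014339$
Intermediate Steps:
$w = -1980$ ($w = - \frac{1068 + 4872}{3} = \left(- \frac{1}{3}\right) 5940 = -1980$)
$\frac{1}{8954 + w} = \frac{1}{8954 - 1980} = \frac{1}{6974}$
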